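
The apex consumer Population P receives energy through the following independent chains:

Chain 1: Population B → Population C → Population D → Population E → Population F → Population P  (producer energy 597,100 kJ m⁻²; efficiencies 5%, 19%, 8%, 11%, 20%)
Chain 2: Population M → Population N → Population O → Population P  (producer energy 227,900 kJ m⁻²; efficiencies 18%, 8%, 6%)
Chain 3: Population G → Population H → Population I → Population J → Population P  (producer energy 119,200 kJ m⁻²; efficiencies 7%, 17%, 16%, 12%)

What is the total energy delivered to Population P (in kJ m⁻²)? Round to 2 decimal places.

Chain 1: 597100 × 0.05 × 0.19 × 0.08 × 0.11 × 0.2 = 9.983512 kJ m⁻²
Chain 2: 227900 × 0.18 × 0.08 × 0.06 = 196.9056 kJ m⁻²
Chain 3: 119200 × 0.07 × 0.17 × 0.16 × 0.12 = 27.234816 kJ m⁻²
Total at Population P: 9.983512 + 196.9056 + 27.234816 = 234.123928 kJ m⁻²

234.12 kJ m⁻²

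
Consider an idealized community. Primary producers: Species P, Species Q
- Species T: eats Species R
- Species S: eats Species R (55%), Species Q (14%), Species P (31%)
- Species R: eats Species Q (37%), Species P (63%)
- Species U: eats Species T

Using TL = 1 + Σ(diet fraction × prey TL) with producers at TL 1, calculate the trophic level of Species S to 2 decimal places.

2.55

Species R: 1 + (0.37×1 + 0.63×1) = 2
Species S: 1 + (0.55×2 + 0.14×1 + 0.31×1) = 2.55
Species T: 1 + 2 = 3
Species U: 1 + 3 = 4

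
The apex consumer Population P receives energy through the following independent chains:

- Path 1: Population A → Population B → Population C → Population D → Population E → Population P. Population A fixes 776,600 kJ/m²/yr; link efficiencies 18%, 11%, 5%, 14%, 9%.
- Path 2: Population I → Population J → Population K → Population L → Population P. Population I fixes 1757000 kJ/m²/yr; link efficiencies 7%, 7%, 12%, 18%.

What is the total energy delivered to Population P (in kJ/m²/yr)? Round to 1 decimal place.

Path 1: 776600 × 0.18 × 0.11 × 0.05 × 0.14 × 0.09 = 9.6873084 kJ/m²/yr
Path 2: 1757000 × 0.07 × 0.07 × 0.12 × 0.18 = 185.96088 kJ/m²/yr
Total at Population P: 9.6873084 + 185.96088 = 195.6481884 kJ/m²/yr

195.6 kJ/m²/yr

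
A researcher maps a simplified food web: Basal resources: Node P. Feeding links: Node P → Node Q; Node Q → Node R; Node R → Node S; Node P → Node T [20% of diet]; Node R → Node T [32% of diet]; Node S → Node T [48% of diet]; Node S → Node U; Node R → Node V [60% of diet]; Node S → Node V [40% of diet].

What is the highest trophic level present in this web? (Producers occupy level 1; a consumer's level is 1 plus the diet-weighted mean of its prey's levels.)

5

Node Q: 1 + 1 = 2
Node R: 1 + 2 = 3
Node S: 1 + 3 = 4
Node T: 1 + (0.2×1 + 0.32×3 + 0.48×4) = 4.08
Node U: 1 + 4 = 5
Node V: 1 + (0.6×3 + 0.4×4) = 4.4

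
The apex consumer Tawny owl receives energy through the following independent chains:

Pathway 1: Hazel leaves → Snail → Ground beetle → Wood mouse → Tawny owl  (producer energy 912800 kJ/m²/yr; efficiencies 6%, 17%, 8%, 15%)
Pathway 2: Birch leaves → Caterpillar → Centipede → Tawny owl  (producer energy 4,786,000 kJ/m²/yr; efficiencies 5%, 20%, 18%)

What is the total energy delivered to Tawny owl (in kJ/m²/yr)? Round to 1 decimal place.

Pathway 1: 912800 × 0.06 × 0.17 × 0.08 × 0.15 = 111.72672 kJ/m²/yr
Pathway 2: 4786000 × 0.05 × 0.2 × 0.18 = 8614.8 kJ/m²/yr
Total at Tawny owl: 111.72672 + 8614.8 = 8726.52672 kJ/m²/yr

8726.5 kJ/m²/yr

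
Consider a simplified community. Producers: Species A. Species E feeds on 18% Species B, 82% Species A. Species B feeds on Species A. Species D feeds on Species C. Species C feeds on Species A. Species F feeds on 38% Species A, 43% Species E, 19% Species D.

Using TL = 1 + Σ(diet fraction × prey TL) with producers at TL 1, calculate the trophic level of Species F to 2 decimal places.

2.89

Species B: 1 + 1 = 2
Species C: 1 + 1 = 2
Species D: 1 + 2 = 3
Species E: 1 + (0.18×2 + 0.82×1) = 2.18
Species F: 1 + (0.38×1 + 0.43×2.18 + 0.19×3) = 2.8874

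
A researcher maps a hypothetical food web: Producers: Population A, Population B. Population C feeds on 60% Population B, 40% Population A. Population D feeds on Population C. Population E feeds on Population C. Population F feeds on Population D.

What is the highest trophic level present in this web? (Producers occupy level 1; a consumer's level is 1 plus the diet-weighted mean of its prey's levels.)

4

Population C: 1 + (0.6×1 + 0.4×1) = 2
Population D: 1 + 2 = 3
Population E: 1 + 2 = 3
Population F: 1 + 3 = 4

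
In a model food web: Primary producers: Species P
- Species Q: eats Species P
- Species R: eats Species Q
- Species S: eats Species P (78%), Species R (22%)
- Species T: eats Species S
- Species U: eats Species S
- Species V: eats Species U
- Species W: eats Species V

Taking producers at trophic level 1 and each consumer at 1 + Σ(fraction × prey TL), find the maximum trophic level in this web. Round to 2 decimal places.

Species Q: 1 + 1 = 2
Species R: 1 + 2 = 3
Species S: 1 + (0.78×1 + 0.22×3) = 2.44
Species T: 1 + 2.44 = 3.44
Species U: 1 + 2.44 = 3.44
Species V: 1 + 3.44 = 4.44
Species W: 1 + 4.44 = 5.44

5.44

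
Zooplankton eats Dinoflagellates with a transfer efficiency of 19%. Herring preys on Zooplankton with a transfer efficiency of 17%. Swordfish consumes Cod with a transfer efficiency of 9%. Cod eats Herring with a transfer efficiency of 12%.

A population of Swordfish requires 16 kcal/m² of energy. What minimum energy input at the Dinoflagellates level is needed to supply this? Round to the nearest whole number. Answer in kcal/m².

Cumulative transfer efficiency: 0.19 × 0.17 × 0.12 × 0.09 = 0.00034884
Dinoflagellates energy = 16 / 0.00034884 = 45866 kcal/m²

45866 kcal/m²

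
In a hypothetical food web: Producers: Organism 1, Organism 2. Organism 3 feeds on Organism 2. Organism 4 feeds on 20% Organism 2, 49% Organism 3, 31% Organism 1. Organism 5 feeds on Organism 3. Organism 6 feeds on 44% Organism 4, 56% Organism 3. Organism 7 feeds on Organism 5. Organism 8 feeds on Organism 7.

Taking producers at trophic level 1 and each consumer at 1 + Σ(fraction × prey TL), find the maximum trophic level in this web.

5

Organism 3: 1 + 1 = 2
Organism 4: 1 + (0.2×1 + 0.49×2 + 0.31×1) = 2.49
Organism 5: 1 + 2 = 3
Organism 6: 1 + (0.44×2.49 + 0.56×2) = 3.2156
Organism 7: 1 + 3 = 4
Organism 8: 1 + 4 = 5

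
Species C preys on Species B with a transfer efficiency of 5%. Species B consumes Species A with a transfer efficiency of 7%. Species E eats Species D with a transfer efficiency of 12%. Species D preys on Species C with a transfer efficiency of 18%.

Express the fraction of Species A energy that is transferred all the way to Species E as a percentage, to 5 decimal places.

Product of link efficiencies: 0.07 × 0.05 × 0.18 × 0.12 = 0.0000756
As a percentage: 0.0000756 × 100 = 0.00756%

0.00756%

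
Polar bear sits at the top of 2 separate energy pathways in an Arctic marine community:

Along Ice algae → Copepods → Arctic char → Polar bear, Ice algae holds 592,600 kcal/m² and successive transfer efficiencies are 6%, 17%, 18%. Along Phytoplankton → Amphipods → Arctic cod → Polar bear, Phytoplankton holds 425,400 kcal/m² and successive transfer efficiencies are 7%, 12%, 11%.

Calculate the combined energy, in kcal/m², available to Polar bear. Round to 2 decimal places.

Via Ice algae: 592600 × 0.06 × 0.17 × 0.18 = 1088.0136 kcal/m²
Via Phytoplankton: 425400 × 0.07 × 0.12 × 0.11 = 393.0696 kcal/m²
Total at Polar bear: 1088.0136 + 393.0696 = 1481.0832 kcal/m²

1481.08 kcal/m²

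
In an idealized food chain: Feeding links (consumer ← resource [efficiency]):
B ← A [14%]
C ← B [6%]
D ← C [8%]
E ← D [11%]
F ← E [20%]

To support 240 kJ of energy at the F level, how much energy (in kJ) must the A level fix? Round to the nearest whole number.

Cumulative transfer efficiency: 0.14 × 0.06 × 0.08 × 0.11 × 0.2 = 0.000014784
A energy = 240 / 0.000014784 = 16233766 kJ

16233766 kJ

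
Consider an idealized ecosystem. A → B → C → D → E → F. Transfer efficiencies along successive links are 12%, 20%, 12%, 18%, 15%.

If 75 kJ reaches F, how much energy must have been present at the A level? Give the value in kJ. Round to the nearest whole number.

964506 kJ

Cumulative transfer efficiency: 0.12 × 0.2 × 0.12 × 0.18 × 0.15 = 0.00007776
A energy = 75 / 0.00007776 = 964506 kJ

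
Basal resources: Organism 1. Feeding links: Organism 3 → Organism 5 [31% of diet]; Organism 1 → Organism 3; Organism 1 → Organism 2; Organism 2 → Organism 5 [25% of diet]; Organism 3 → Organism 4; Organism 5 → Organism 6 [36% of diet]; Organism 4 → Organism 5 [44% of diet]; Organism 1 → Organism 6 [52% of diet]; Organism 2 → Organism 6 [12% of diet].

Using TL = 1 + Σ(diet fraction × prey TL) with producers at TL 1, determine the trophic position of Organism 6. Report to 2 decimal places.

Organism 2: 1 + 1 = 2
Organism 3: 1 + 1 = 2
Organism 4: 1 + 2 = 3
Organism 5: 1 + (0.44×3 + 0.31×2 + 0.25×2) = 3.44
Organism 6: 1 + (0.52×1 + 0.36×3.44 + 0.12×2) = 2.9984

3.00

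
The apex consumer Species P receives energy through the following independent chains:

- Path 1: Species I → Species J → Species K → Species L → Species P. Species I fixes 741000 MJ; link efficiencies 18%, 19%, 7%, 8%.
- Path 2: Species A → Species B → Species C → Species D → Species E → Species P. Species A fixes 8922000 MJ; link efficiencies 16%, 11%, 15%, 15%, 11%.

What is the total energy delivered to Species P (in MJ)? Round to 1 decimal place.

530.6 MJ

Path 1: 741000 × 0.18 × 0.19 × 0.07 × 0.08 = 141.91632 MJ
Path 2: 8922000 × 0.16 × 0.11 × 0.15 × 0.15 × 0.11 = 388.64232 MJ
Total at Species P: 141.91632 + 388.64232 = 530.55864 MJ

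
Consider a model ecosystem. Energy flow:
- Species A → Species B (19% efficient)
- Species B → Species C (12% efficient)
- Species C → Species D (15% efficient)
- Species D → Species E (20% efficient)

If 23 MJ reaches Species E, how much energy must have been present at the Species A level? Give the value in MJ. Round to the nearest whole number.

Cumulative transfer efficiency: 0.19 × 0.12 × 0.15 × 0.2 = 0.000684
Species A energy = 23 / 0.000684 = 33626 MJ

33626 MJ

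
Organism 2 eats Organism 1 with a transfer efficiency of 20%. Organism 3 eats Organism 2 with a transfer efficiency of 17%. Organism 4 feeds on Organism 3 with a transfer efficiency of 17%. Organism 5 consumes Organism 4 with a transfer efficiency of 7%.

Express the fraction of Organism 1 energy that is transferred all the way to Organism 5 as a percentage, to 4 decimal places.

Product of link efficiencies: 0.2 × 0.17 × 0.17 × 0.07 = 0.0004046
As a percentage: 0.0004046 × 100 = 0.0405%

0.0405%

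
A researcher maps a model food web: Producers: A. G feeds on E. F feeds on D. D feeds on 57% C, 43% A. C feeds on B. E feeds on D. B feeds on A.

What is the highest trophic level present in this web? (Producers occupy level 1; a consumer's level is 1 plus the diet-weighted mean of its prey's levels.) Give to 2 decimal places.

5.14

B: 1 + 1 = 2
C: 1 + 2 = 3
D: 1 + (0.57×3 + 0.43×1) = 3.14
E: 1 + 3.14 = 4.14
F: 1 + 3.14 = 4.14
G: 1 + 4.14 = 5.14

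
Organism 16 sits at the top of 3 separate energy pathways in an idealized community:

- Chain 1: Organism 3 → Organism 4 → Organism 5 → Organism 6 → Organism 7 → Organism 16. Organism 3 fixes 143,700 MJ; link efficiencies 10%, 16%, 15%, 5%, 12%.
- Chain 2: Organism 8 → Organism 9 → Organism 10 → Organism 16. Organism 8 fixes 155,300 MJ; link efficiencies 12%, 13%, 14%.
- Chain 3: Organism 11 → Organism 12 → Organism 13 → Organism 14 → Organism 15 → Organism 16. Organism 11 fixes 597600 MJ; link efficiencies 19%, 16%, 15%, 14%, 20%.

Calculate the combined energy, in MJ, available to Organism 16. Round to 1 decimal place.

417.5 MJ

Chain 1: 143700 × 0.1 × 0.16 × 0.15 × 0.05 × 0.12 = 2.06928 MJ
Chain 2: 155300 × 0.12 × 0.13 × 0.14 = 339.1752 MJ
Chain 3: 597600 × 0.19 × 0.16 × 0.15 × 0.14 × 0.2 = 76.301568 MJ
Total at Organism 16: 2.06928 + 339.1752 + 76.301568 = 417.546048 MJ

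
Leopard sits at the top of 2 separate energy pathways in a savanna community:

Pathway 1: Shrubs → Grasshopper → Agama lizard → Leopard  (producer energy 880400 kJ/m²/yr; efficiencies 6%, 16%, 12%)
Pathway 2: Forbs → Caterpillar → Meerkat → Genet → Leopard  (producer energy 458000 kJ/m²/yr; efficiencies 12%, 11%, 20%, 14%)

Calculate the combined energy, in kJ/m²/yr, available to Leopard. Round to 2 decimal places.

Pathway 1: 880400 × 0.06 × 0.16 × 0.12 = 1014.2208 kJ/m²/yr
Pathway 2: 458000 × 0.12 × 0.11 × 0.2 × 0.14 = 169.2768 kJ/m²/yr
Total at Leopard: 1014.2208 + 169.2768 = 1183.4976 kJ/m²/yr

1183.50 kJ/m²/yr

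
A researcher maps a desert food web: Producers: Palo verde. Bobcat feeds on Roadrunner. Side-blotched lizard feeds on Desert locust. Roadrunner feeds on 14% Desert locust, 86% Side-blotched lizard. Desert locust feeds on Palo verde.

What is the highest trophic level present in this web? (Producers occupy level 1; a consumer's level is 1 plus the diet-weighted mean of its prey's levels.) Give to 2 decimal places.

4.86

Desert locust: 1 + 1 = 2
Side-blotched lizard: 1 + 2 = 3
Roadrunner: 1 + (0.14×2 + 0.86×3) = 3.86
Bobcat: 1 + 3.86 = 4.86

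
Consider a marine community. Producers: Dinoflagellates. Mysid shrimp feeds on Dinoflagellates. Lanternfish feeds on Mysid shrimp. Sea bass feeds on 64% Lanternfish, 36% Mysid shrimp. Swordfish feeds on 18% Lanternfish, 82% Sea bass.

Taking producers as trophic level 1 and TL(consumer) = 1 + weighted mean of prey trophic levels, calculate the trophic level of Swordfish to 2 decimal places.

Mysid shrimp: 1 + 1 = 2
Lanternfish: 1 + 2 = 3
Sea bass: 1 + (0.64×3 + 0.36×2) = 3.64
Swordfish: 1 + (0.18×3 + 0.82×3.64) = 4.5248

4.52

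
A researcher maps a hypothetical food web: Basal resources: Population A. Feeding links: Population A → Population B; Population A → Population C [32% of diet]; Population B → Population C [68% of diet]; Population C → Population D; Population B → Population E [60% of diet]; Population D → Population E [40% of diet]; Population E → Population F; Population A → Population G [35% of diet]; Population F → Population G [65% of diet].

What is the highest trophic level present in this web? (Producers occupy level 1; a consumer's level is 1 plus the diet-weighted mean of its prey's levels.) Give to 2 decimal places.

Population B: 1 + 1 = 2
Population C: 1 + (0.32×1 + 0.68×2) = 2.68
Population D: 1 + 2.68 = 3.68
Population E: 1 + (0.6×2 + 0.4×3.68) = 3.672
Population F: 1 + 3.672 = 4.672
Population G: 1 + (0.35×1 + 0.65×4.672) = 4.3868

4.67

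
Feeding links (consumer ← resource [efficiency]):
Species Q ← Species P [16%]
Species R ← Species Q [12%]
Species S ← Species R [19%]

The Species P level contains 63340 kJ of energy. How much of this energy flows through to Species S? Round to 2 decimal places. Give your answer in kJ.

Species Q: 63340 × 0.16 = 10134.4 kJ
Species R: 10134.4 × 0.12 = 1216.128 kJ
Species S: 1216.128 × 0.19 = 231.06432 kJ

231.06 kJ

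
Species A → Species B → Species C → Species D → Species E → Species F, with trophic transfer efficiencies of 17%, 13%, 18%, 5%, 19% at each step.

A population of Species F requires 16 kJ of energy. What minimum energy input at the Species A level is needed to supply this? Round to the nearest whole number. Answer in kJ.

423381 kJ

Cumulative transfer efficiency: 0.17 × 0.13 × 0.18 × 0.05 × 0.19 = 0.000037791
Species A energy = 16 / 0.000037791 = 423381 kJ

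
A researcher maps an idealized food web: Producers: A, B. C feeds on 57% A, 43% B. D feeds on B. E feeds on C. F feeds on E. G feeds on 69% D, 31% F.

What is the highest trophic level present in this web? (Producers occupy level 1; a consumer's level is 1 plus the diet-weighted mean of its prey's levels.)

4

C: 1 + (0.57×1 + 0.43×1) = 2
D: 1 + 1 = 2
E: 1 + 2 = 3
F: 1 + 3 = 4
G: 1 + (0.69×2 + 0.31×4) = 3.62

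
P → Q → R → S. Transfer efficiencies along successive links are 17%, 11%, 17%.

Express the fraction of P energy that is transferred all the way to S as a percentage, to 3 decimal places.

0.318%

Product of link efficiencies: 0.17 × 0.11 × 0.17 = 0.003179
As a percentage: 0.003179 × 100 = 0.318%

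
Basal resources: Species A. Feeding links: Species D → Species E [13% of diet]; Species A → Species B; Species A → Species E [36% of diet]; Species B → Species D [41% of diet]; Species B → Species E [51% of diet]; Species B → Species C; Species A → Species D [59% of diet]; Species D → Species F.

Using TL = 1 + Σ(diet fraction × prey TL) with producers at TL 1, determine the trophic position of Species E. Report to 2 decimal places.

Species B: 1 + 1 = 2
Species C: 1 + 2 = 3
Species D: 1 + (0.41×2 + 0.59×1) = 2.41
Species E: 1 + (0.13×2.41 + 0.36×1 + 0.51×2) = 2.6933
Species F: 1 + 2.41 = 3.41

2.69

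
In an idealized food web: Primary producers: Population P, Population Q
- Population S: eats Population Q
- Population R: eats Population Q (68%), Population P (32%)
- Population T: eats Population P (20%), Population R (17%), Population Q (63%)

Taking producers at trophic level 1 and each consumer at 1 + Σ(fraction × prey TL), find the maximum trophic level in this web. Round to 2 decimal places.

2.17

Population R: 1 + (0.68×1 + 0.32×1) = 2
Population S: 1 + 1 = 2
Population T: 1 + (0.2×1 + 0.17×2 + 0.63×1) = 2.17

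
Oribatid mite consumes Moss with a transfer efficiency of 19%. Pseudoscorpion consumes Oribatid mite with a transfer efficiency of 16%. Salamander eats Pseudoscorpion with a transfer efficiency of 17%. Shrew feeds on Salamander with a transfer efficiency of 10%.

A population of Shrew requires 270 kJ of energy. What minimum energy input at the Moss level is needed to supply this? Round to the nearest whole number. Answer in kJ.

Cumulative transfer efficiency: 0.19 × 0.16 × 0.17 × 0.1 = 0.0005168
Moss energy = 270 / 0.0005168 = 522446 kJ

522446 kJ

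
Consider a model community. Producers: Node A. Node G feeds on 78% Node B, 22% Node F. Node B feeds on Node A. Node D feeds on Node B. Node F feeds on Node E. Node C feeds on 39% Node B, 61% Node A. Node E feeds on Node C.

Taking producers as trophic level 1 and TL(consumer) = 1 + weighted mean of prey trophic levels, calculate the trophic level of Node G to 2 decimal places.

Node B: 1 + 1 = 2
Node C: 1 + (0.39×2 + 0.61×1) = 2.39
Node D: 1 + 2 = 3
Node E: 1 + 2.39 = 3.39
Node F: 1 + 3.39 = 4.39
Node G: 1 + (0.78×2 + 0.22×4.39) = 3.5258

3.53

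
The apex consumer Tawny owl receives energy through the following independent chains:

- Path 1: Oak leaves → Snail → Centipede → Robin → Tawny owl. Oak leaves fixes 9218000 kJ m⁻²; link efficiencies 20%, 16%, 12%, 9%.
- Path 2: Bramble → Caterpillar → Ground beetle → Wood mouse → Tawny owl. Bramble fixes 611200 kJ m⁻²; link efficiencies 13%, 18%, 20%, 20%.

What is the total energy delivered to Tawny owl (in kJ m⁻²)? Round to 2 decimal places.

3757.82 kJ m⁻²

Path 1: 9218000 × 0.2 × 0.16 × 0.12 × 0.09 = 3185.7408 kJ m⁻²
Path 2: 611200 × 0.13 × 0.18 × 0.2 × 0.2 = 572.0832 kJ m⁻²
Total at Tawny owl: 3185.7408 + 572.0832 = 3757.824 kJ m⁻²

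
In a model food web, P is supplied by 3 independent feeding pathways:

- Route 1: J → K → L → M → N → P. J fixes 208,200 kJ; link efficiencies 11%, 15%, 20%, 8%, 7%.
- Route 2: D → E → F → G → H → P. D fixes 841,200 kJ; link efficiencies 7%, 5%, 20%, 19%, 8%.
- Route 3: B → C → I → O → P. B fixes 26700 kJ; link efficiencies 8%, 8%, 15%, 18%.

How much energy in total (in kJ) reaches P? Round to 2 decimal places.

17.41 kJ

Route 1: 208200 × 0.11 × 0.15 × 0.2 × 0.08 × 0.07 = 3.847536 kJ
Route 2: 841200 × 0.07 × 0.05 × 0.2 × 0.19 × 0.08 = 8.950368 kJ
Route 3: 26700 × 0.08 × 0.08 × 0.15 × 0.18 = 4.61376 kJ
Total at P: 3.847536 + 8.950368 + 4.61376 = 17.411664 kJ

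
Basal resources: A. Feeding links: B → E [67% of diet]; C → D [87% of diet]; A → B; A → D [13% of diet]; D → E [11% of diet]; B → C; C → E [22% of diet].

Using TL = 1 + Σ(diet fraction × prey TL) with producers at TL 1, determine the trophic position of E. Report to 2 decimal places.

B: 1 + 1 = 2
C: 1 + 2 = 3
D: 1 + (0.13×1 + 0.87×3) = 3.74
E: 1 + (0.22×3 + 0.11×3.74 + 0.67×2) = 3.4114

3.41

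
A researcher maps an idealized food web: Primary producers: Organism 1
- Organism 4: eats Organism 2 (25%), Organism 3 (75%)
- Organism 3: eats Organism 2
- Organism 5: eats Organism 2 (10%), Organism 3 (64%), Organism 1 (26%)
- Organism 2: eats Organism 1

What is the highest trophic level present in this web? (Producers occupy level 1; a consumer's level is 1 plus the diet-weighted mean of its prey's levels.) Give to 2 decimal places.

3.75

Organism 2: 1 + 1 = 2
Organism 3: 1 + 2 = 3
Organism 4: 1 + (0.25×2 + 0.75×3) = 3.75
Organism 5: 1 + (0.1×2 + 0.64×3 + 0.26×1) = 3.38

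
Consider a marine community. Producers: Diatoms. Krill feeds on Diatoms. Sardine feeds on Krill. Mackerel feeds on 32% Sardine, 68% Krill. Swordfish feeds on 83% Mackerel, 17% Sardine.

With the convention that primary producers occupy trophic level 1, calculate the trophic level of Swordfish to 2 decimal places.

4.27

Krill: 1 + 1 = 2
Sardine: 1 + 2 = 3
Mackerel: 1 + (0.32×3 + 0.68×2) = 3.32
Swordfish: 1 + (0.83×3.32 + 0.17×3) = 4.2656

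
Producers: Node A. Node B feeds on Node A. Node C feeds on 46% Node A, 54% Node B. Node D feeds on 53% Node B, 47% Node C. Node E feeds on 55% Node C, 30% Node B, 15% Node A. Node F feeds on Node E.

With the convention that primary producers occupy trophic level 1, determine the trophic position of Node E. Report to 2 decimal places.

Node B: 1 + 1 = 2
Node C: 1 + (0.46×1 + 0.54×2) = 2.54
Node D: 1 + (0.53×2 + 0.47×2.54) = 3.2538
Node E: 1 + (0.55×2.54 + 0.3×2 + 0.15×1) = 3.147
Node F: 1 + 3.147 = 4.147

3.15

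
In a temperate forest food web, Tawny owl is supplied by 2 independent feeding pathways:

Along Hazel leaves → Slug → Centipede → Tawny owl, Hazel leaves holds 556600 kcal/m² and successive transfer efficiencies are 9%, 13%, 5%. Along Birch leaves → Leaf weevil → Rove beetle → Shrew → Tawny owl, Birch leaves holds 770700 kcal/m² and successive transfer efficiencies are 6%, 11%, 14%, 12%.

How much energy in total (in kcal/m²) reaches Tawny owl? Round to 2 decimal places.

411.07 kcal/m²

Via Hazel leaves: 556600 × 0.09 × 0.13 × 0.05 = 325.611 kcal/m²
Via Birch leaves: 770700 × 0.06 × 0.11 × 0.14 × 0.12 = 85.455216 kcal/m²
Total at Tawny owl: 325.611 + 85.455216 = 411.066216 kcal/m²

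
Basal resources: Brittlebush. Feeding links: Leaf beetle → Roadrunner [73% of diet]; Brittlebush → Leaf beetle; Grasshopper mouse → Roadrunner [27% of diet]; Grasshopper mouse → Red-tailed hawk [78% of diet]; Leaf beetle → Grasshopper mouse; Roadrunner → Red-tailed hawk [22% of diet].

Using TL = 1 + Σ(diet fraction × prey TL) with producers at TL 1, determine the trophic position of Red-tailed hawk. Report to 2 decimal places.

Leaf beetle: 1 + 1 = 2
Grasshopper mouse: 1 + 2 = 3
Roadrunner: 1 + (0.27×3 + 0.73×2) = 3.27
Red-tailed hawk: 1 + (0.78×3 + 0.22×3.27) = 4.0594

4.06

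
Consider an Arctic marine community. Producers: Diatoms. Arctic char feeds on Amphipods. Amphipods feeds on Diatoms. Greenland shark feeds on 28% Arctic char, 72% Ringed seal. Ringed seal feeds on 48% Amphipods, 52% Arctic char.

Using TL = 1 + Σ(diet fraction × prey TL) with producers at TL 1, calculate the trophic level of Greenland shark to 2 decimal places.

4.37

Amphipods: 1 + 1 = 2
Arctic char: 1 + 2 = 3
Ringed seal: 1 + (0.48×2 + 0.52×3) = 3.52
Greenland shark: 1 + (0.28×3 + 0.72×3.52) = 4.3744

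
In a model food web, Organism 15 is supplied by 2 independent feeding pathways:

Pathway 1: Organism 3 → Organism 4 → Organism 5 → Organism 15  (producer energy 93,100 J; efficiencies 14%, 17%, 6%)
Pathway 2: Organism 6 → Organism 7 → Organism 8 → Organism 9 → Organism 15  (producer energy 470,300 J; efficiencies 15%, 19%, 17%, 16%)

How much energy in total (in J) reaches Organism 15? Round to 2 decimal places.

497.52 J

Pathway 1: 93100 × 0.14 × 0.17 × 0.06 = 132.9468 J
Pathway 2: 470300 × 0.15 × 0.19 × 0.17 × 0.16 = 364.57656 J
Total at Organism 15: 132.9468 + 364.57656 = 497.52336 J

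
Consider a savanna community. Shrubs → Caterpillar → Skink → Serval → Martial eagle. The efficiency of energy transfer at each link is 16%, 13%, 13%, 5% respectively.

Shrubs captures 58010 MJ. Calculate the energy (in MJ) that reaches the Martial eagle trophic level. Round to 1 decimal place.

7.8 MJ

Caterpillar: 58010 × 0.16 = 9281.6 MJ
Skink: 9281.6 × 0.13 = 1206.608 MJ
Serval: 1206.608 × 0.13 = 156.85904 MJ
Martial eagle: 156.85904 × 0.05 = 7.842952 MJ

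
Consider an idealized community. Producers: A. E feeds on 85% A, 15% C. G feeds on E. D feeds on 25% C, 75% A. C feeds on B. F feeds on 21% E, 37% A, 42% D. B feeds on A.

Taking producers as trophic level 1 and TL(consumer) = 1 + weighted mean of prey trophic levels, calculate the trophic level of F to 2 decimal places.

B: 1 + 1 = 2
C: 1 + 2 = 3
D: 1 + (0.25×3 + 0.75×1) = 2.5
E: 1 + (0.85×1 + 0.15×3) = 2.3
F: 1 + (0.21×2.3 + 0.37×1 + 0.42×2.5) = 2.903
G: 1 + 2.3 = 3.3

2.90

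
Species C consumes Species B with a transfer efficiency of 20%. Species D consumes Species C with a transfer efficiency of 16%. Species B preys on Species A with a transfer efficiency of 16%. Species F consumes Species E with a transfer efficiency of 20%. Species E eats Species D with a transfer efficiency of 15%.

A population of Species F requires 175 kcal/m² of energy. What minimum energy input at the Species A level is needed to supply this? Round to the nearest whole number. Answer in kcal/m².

Cumulative transfer efficiency: 0.16 × 0.2 × 0.16 × 0.15 × 0.2 = 0.0001536
Species A energy = 175 / 0.0001536 = 1139323 kcal/m²

1139323 kcal/m²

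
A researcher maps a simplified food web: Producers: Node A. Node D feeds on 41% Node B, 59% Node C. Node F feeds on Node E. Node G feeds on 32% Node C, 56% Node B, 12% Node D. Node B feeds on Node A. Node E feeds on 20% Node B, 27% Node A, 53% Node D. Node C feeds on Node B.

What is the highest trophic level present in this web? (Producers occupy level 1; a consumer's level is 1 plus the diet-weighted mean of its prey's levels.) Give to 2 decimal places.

4.57

Node B: 1 + 1 = 2
Node C: 1 + 2 = 3
Node D: 1 + (0.41×2 + 0.59×3) = 3.59
Node E: 1 + (0.2×2 + 0.27×1 + 0.53×3.59) = 3.5727
Node F: 1 + 3.5727 = 4.5727
Node G: 1 + (0.32×3 + 0.56×2 + 0.12×3.59) = 3.5108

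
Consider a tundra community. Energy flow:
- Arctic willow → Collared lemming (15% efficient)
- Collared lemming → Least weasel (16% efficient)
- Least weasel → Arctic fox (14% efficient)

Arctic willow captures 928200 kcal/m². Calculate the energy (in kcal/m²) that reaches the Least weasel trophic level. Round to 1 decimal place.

Collared lemming: 928200 × 0.15 = 139230 kcal/m²
Least weasel: 139230 × 0.16 = 22276.8 kcal/m²

22276.8 kcal/m²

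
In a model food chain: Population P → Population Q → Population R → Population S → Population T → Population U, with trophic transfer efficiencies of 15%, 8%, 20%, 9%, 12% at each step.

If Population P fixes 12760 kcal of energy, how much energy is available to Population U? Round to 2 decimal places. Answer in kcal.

Population Q: 12760 × 0.15 = 1914 kcal
Population R: 1914 × 0.08 = 153.12 kcal
Population S: 153.12 × 0.2 = 30.624 kcal
Population T: 30.624 × 0.09 = 2.75616 kcal
Population U: 2.75616 × 0.12 = 0.3307392 kcal

0.33 kcal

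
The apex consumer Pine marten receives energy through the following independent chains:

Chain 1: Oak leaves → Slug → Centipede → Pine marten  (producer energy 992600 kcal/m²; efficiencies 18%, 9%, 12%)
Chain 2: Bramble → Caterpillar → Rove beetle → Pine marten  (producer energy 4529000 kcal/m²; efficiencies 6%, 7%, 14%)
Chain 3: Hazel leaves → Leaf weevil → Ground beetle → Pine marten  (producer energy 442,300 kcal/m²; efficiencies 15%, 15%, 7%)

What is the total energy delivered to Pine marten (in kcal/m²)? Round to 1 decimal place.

Chain 1: 992600 × 0.18 × 0.09 × 0.12 = 1929.6144 kcal/m²
Chain 2: 4529000 × 0.06 × 0.07 × 0.14 = 2663.052 kcal/m²
Chain 3: 442300 × 0.15 × 0.15 × 0.07 = 696.6225 kcal/m²
Total at Pine marten: 1929.6144 + 2663.052 + 696.6225 = 5289.2889 kcal/m²

5289.3 kcal/m²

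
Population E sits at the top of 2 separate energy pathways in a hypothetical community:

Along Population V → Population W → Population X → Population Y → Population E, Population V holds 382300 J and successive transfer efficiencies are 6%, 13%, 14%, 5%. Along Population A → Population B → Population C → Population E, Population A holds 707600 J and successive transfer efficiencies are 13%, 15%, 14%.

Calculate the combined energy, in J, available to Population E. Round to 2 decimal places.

Via Population V: 382300 × 0.06 × 0.13 × 0.14 × 0.05 = 20.87358 J
Via Population A: 707600 × 0.13 × 0.15 × 0.14 = 1931.748 J
Total at Population E: 20.87358 + 1931.748 = 1952.62158 J

1952.62 J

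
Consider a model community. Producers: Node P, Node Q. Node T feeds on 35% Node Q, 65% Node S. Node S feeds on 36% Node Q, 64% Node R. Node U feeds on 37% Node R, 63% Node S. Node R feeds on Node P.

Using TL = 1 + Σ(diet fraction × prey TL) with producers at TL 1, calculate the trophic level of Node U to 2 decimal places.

Node R: 1 + 1 = 2
Node S: 1 + (0.36×1 + 0.64×2) = 2.64
Node T: 1 + (0.35×1 + 0.65×2.64) = 3.066
Node U: 1 + (0.37×2 + 0.63×2.64) = 3.4032

3.40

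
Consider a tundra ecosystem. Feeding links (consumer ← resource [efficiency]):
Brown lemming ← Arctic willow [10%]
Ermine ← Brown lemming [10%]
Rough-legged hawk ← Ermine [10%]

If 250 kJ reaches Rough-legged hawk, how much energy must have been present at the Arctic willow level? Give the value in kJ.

250000 kJ

Cumulative transfer efficiency: 0.1 × 0.1 × 0.1 = 0.001
Arctic willow energy = 250 / 0.001 = 250000 kJ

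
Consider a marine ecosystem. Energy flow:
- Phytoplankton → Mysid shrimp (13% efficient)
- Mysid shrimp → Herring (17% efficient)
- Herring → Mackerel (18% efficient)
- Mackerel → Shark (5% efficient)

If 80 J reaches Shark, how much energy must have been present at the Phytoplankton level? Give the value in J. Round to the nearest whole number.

Cumulative transfer efficiency: 0.13 × 0.17 × 0.18 × 0.05 = 0.0001989
Phytoplankton energy = 80 / 0.0001989 = 402212 J

402212 J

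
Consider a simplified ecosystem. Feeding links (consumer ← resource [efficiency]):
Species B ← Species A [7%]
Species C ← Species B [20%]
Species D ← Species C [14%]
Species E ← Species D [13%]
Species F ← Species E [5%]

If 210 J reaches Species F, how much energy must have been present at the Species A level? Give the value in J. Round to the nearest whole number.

16483516 J

Cumulative transfer efficiency: 0.07 × 0.2 × 0.14 × 0.13 × 0.05 = 0.00001274
Species A energy = 210 / 0.00001274 = 16483516 J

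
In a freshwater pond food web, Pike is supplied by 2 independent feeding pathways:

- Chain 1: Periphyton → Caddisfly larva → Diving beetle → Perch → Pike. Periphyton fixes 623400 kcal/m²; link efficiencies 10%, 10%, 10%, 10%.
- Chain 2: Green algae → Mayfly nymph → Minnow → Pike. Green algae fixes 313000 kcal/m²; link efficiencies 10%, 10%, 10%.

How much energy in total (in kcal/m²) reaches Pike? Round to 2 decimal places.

Chain 1: 623400 × 0.1 × 0.1 × 0.1 × 0.1 = 62.34 kcal/m²
Chain 2: 313000 × 0.1 × 0.1 × 0.1 = 313 kcal/m²
Total at Pike: 62.34 + 313 = 375.34 kcal/m²

375.34 kcal/m²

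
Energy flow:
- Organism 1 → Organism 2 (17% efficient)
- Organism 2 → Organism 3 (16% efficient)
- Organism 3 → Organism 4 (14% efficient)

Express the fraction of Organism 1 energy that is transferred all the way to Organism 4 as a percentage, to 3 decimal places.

Product of link efficiencies: 0.17 × 0.16 × 0.14 = 0.003808
As a percentage: 0.003808 × 100 = 0.381%

0.381%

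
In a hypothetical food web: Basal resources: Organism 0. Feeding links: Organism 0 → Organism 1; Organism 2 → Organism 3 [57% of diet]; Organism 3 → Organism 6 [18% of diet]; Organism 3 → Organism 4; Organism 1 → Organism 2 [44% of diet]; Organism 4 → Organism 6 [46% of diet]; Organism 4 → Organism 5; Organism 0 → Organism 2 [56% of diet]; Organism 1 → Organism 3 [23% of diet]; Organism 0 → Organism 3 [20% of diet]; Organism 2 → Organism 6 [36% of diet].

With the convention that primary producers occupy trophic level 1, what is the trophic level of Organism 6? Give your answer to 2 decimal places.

4.29

Organism 1: 1 + 1 = 2
Organism 2: 1 + (0.56×1 + 0.44×2) = 2.44
Organism 3: 1 + (0.2×1 + 0.57×2.44 + 0.23×2) = 3.0508
Organism 4: 1 + 3.0508 = 4.0508
Organism 5: 1 + 4.0508 = 5.0508
Organism 6: 1 + (0.36×2.44 + 0.46×4.0508 + 0.18×3.0508) = 4.290912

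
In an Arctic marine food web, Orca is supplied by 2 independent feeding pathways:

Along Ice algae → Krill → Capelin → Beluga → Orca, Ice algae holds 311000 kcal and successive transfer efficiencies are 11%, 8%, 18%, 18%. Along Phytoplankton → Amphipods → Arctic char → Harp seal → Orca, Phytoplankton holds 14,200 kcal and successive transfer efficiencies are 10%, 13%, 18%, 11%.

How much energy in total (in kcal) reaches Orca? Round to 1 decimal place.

Via Ice algae: 311000 × 0.11 × 0.08 × 0.18 × 0.18 = 88.67232 kcal
Via Phytoplankton: 14200 × 0.1 × 0.13 × 0.18 × 0.11 = 3.65508 kcal
Total at Orca: 88.67232 + 3.65508 = 92.3274 kcal

92.3 kcal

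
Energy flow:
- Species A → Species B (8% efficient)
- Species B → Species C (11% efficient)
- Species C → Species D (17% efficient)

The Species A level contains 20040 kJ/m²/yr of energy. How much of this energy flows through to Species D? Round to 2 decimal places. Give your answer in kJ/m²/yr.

Species B: 20040 × 0.08 = 1603.2 kJ/m²/yr
Species C: 1603.2 × 0.11 = 176.352 kJ/m²/yr
Species D: 176.352 × 0.17 = 29.97984 kJ/m²/yr

29.98 kJ/m²/yr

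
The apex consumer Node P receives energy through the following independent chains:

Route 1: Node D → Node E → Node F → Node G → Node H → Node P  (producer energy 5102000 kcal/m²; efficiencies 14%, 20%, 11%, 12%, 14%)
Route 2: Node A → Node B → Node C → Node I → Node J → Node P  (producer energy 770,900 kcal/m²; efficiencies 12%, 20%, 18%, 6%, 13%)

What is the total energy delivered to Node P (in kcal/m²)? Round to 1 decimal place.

Route 1: 5102000 × 0.14 × 0.2 × 0.11 × 0.12 × 0.14 = 263.997888 kcal/m²
Route 2: 770900 × 0.12 × 0.2 × 0.18 × 0.06 × 0.13 = 25.9762464 kcal/m²
Total at Node P: 263.997888 + 25.9762464 = 289.9741344 kcal/m²

290.0 kcal/m²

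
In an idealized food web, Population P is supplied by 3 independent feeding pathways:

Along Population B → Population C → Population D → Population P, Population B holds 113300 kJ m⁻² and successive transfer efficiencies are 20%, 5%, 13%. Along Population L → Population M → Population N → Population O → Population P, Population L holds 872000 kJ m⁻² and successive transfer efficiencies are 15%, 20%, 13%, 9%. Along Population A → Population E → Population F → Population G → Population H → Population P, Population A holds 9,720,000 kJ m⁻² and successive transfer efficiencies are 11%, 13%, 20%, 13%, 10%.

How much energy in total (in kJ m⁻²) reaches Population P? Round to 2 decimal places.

Via Population B: 113300 × 0.2 × 0.05 × 0.13 = 147.29 kJ m⁻²
Via Population L: 872000 × 0.15 × 0.2 × 0.13 × 0.09 = 306.072 kJ m⁻²
Via Population A: 9720000 × 0.11 × 0.13 × 0.2 × 0.13 × 0.1 = 361.3896 kJ m⁻²
Total at Population P: 147.29 + 306.072 + 361.3896 = 814.7516 kJ m⁻²

814.75 kJ m⁻²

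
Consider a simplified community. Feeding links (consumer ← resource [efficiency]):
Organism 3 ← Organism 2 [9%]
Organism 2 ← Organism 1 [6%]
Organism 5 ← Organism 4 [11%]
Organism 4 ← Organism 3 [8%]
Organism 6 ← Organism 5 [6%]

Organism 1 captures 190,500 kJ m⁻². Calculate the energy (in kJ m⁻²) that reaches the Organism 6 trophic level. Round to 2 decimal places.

0.54 kJ m⁻²

Organism 2: 190500 × 0.06 = 11430 kJ m⁻²
Organism 3: 11430 × 0.09 = 1028.7 kJ m⁻²
Organism 4: 1028.7 × 0.08 = 82.296 kJ m⁻²
Organism 5: 82.296 × 0.11 = 9.05256 kJ m⁻²
Organism 6: 9.05256 × 0.06 = 0.5431536 kJ m⁻²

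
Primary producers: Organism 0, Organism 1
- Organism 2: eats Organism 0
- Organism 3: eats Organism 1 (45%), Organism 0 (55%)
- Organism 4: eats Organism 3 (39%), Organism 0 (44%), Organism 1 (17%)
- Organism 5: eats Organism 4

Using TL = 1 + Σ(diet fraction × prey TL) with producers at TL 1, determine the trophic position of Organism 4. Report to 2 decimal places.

Organism 2: 1 + 1 = 2
Organism 3: 1 + (0.45×1 + 0.55×1) = 2
Organism 4: 1 + (0.39×2 + 0.44×1 + 0.17×1) = 2.39
Organism 5: 1 + 2.39 = 3.39

2.39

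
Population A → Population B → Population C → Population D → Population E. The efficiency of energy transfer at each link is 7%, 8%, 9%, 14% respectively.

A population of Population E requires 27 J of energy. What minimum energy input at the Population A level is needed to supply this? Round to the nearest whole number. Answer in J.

382653 J

Cumulative transfer efficiency: 0.07 × 0.08 × 0.09 × 0.14 = 0.00007056
Population A energy = 27 / 0.00007056 = 382653 J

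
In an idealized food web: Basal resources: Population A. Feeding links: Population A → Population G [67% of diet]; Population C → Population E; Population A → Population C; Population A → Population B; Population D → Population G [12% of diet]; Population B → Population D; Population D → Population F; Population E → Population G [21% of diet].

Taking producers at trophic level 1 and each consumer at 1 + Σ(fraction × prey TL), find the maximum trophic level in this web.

4

Population B: 1 + 1 = 2
Population C: 1 + 1 = 2
Population D: 1 + 2 = 3
Population E: 1 + 2 = 3
Population F: 1 + 3 = 4
Population G: 1 + (0.21×3 + 0.67×1 + 0.12×3) = 2.66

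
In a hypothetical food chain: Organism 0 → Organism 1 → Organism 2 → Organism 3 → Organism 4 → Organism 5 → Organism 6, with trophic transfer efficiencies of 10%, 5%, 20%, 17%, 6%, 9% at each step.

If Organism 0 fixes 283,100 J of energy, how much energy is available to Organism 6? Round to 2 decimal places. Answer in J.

Organism 1: 283100 × 0.1 = 28310 J
Organism 2: 28310 × 0.05 = 1415.5 J
Organism 3: 1415.5 × 0.2 = 283.1 J
Organism 4: 283.1 × 0.17 = 48.127 J
Organism 5: 48.127 × 0.06 = 2.88762 J
Organism 6: 2.88762 × 0.09 = 0.2598858 J

0.26 J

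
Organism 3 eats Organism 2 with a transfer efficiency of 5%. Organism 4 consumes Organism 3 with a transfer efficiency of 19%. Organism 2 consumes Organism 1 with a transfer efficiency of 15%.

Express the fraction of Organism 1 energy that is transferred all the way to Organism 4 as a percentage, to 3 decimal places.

Product of link efficiencies: 0.15 × 0.05 × 0.19 = 0.001425
As a percentage: 0.001425 × 100 = 0.143%

0.143%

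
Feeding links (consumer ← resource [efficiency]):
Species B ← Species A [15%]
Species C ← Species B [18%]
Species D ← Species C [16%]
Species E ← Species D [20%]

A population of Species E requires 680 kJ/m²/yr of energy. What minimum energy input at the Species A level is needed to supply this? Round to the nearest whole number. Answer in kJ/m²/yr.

Cumulative transfer efficiency: 0.15 × 0.18 × 0.16 × 0.2 = 0.000864
Species A energy = 680 / 0.000864 = 787037 kJ/m²/yr

787037 kJ/m²/yr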